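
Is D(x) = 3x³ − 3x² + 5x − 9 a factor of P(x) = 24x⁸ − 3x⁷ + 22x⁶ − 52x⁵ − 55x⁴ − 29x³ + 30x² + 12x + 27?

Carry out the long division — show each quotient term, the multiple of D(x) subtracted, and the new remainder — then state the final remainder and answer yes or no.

R(x) = 0, so D(x) is a factor of P(x). yes

Step 1: lead(24x⁸ − 3x⁷ + 22x⁶ − 52x⁵ − 55x⁴ − 29x³ + 30x² + 12x + 27) ÷ lead(D) = 24x⁸ ÷ 3x³ = 8x⁵. Subtract (8x⁵)·D = 24x⁸ − 24x⁷ + 40x⁶ − 72x⁵. Remainder: 21x⁷ − 18x⁶ + 20x⁵ − 55x⁴ − 29x³ + 30x² + 12x + 27.
Step 2: lead(21x⁷ − 18x⁶ + 20x⁵ − 55x⁴ − 29x³ + 30x² + 12x + 27) ÷ lead(D) = 21x⁷ ÷ 3x³ = 7x⁴. Subtract (7x⁴)·D = 21x⁷ − 21x⁶ + 35x⁵ − 63x⁴. Remainder: 3x⁶ − 15x⁵ + 8x⁴ − 29x³ + 30x² + 12x + 27.
Step 3: lead(3x⁶ − 15x⁵ + 8x⁴ − 29x³ + 30x² + 12x + 27) ÷ lead(D) = 3x⁶ ÷ 3x³ = x³. Subtract (x³)·D = 3x⁶ − 3x⁵ + 5x⁴ − 9x³. Remainder: −12x⁵ + 3x⁴ − 20x³ + 30x² + 12x + 27.
Step 4: lead(−12x⁵ + 3x⁴ − 20x³ + 30x² + 12x + 27) ÷ lead(D) = −12x⁵ ÷ 3x³ = −4x². Subtract (−4x²)·D = −12x⁵ + 12x⁴ − 20x³ + 36x². Remainder: −9x⁴ − 6x² + 12x + 27.
Step 5: lead(−9x⁴ − 6x² + 12x + 27) ÷ lead(D) = −9x⁴ ÷ 3x³ = −3x. Subtract (−3x)·D = −9x⁴ + 9x³ − 15x² + 27x. Remainder: −9x³ + 9x² − 15x + 27.
Step 6: lead(−9x³ + 9x² − 15x + 27) ÷ lead(D) = −9x³ ÷ 3x³ = −3. Subtract (−3)·D = −9x³ + 9x² − 15x + 27. Remainder: 0.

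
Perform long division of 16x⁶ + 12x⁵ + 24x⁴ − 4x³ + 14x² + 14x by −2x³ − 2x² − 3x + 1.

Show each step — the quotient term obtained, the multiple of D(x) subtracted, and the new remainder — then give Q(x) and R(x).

Q(x) = −8x³ + 2x² − 2x − 3; R(x) = 7x + 3

Step 1: lead(16x⁶ + 12x⁵ + 24x⁴ − 4x³ + 14x² + 14x) ÷ lead(D) = 16x⁶ ÷ −2x³ = −8x³. Subtract (−8x³)·D = 16x⁶ + 16x⁵ + 24x⁴ − 8x³. Remainder: −4x⁵ + 4x³ + 14x² + 14x.
Step 2: lead(−4x⁵ + 4x³ + 14x² + 14x) ÷ lead(D) = −4x⁵ ÷ −2x³ = 2x². Subtract (2x²)·D = −4x⁵ − 4x⁴ − 6x³ + 2x². Remainder: 4x⁴ + 10x³ + 12x² + 14x.
Step 3: lead(4x⁴ + 10x³ + 12x² + 14x) ÷ lead(D) = 4x⁴ ÷ −2x³ = −2x. Subtract (−2x)·D = 4x⁴ + 4x³ + 6x² − 2x. Remainder: 6x³ + 6x² + 16x.
Step 4: lead(6x³ + 6x² + 16x) ÷ lead(D) = 6x³ ÷ −2x³ = −3. Subtract (−3)·D = 6x³ + 6x² + 9x − 3. Remainder: 7x + 3.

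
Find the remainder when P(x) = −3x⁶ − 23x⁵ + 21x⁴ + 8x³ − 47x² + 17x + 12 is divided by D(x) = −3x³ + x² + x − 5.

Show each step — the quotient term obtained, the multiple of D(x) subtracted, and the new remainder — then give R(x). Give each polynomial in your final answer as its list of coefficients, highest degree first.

Step 1: lead(−3x⁶ − 23x⁵ + 21x⁴ + 8x³ − 47x² + 17x + 12) ÷ lead(D) = −3x⁶ ÷ −3x³ = x³. Subtract (x³)·D = −3x⁶ + x⁵ + x⁴ − 5x³. Remainder: −24x⁵ + 20x⁴ + 13x³ − 47x² + 17x + 12.
Step 2: lead(−24x⁵ + 20x⁴ + 13x³ − 47x² + 17x + 12) ÷ lead(D) = −24x⁵ ÷ −3x³ = 8x². Subtract (8x²)·D = −24x⁵ + 8x⁴ + 8x³ − 40x². Remainder: 12x⁴ + 5x³ − 7x² + 17x + 12.
Step 3: lead(12x⁴ + 5x³ − 7x² + 17x + 12) ÷ lead(D) = 12x⁴ ÷ −3x³ = −4x. Subtract (−4x)·D = 12x⁴ − 4x³ − 4x² + 20x. Remainder: 9x³ − 3x² − 3x + 12.
Step 4: lead(9x³ − 3x² − 3x + 12) ÷ lead(D) = 9x³ ÷ −3x³ = −3. Subtract (−3)·D = 9x³ − 3x² − 3x + 15. Remainder: −3.

R = [-3]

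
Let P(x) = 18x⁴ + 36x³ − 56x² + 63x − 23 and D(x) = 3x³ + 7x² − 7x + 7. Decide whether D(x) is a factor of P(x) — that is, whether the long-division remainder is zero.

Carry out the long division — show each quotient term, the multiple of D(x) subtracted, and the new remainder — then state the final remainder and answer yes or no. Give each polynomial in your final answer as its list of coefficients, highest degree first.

Step 1: lead(18x⁴ + 36x³ − 56x² + 63x − 23) ÷ lead(D) = 18x⁴ ÷ 3x³ = 6x. Subtract (6x)·D = 18x⁴ + 42x³ − 42x² + 42x. Remainder: −6x³ − 14x² + 21x − 23.
Step 2: lead(−6x³ − 14x² + 21x − 23) ÷ lead(D) = −6x³ ÷ 3x³ = −2. Subtract (−2)·D = −6x³ − 14x² + 14x − 14. Remainder: 7x − 9.

R = [7, -9], so D(x) is not a factor of P(x). no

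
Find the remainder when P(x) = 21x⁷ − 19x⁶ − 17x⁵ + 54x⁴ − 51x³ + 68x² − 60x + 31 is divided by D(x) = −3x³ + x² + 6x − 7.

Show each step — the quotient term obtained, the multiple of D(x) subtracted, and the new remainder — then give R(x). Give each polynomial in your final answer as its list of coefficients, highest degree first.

Step 1: lead(21x⁷ − 19x⁶ − 17x⁵ + 54x⁴ − 51x³ + 68x² − 60x + 31) ÷ lead(D) = 21x⁷ ÷ −3x³ = −7x⁴. Subtract (−7x⁴)·D = 21x⁷ − 7x⁶ − 42x⁵ + 49x⁴. Remainder: −12x⁶ + 25x⁵ + 5x⁴ − 51x³ + 68x² − 60x + 31.
Step 2: lead(−12x⁶ + 25x⁵ + 5x⁴ − 51x³ + 68x² − 60x + 31) ÷ lead(D) = −12x⁶ ÷ −3x³ = 4x³. Subtract (4x³)·D = −12x⁶ + 4x⁵ + 24x⁴ − 28x³. Remainder: 21x⁵ − 19x⁴ − 23x³ + 68x² − 60x + 31.
Step 3: lead(21x⁵ − 19x⁴ − 23x³ + 68x² − 60x + 31) ÷ lead(D) = 21x⁵ ÷ −3x³ = −7x². Subtract (−7x²)·D = 21x⁵ − 7x⁴ − 42x³ + 49x². Remainder: −12x⁴ + 19x³ + 19x² − 60x + 31.
Step 4: lead(−12x⁴ + 19x³ + 19x² − 60x + 31) ÷ lead(D) = −12x⁴ ÷ −3x³ = 4x. Subtract (4x)·D = −12x⁴ + 4x³ + 24x² − 28x. Remainder: 15x³ − 5x² − 32x + 31.
Step 5: lead(15x³ − 5x² − 32x + 31) ÷ lead(D) = 15x³ ÷ −3x³ = −5. Subtract (−5)·D = 15x³ − 5x² − 30x + 35. Remainder: −2x − 4.

R = [-2, -4]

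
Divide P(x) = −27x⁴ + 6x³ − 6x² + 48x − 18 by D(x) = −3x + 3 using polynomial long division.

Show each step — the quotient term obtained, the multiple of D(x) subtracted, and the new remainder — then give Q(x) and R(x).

Step 1: lead(−27x⁴ + 6x³ − 6x² + 48x − 18) ÷ lead(D) = −27x⁴ ÷ −3x = 9x³. Subtract (9x³)·D = −27x⁴ + 27x³. Remainder: −21x³ − 6x² + 48x − 18.
Step 2: lead(−21x³ − 6x² + 48x − 18) ÷ lead(D) = −21x³ ÷ −3x = 7x². Subtract (7x²)·D = −21x³ + 21x². Remainder: −27x² + 48x − 18.
Step 3: lead(−27x² + 48x − 18) ÷ lead(D) = −27x² ÷ −3x = 9x. Subtract (9x)·D = −27x² + 27x. Remainder: 21x − 18.
Step 4: lead(21x − 18) ÷ lead(D) = 21x ÷ −3x = −7. Subtract (−7)·D = 21x − 21. Remainder: 3.

Q(x) = 9x³ + 7x² + 9x − 7; R(x) = 3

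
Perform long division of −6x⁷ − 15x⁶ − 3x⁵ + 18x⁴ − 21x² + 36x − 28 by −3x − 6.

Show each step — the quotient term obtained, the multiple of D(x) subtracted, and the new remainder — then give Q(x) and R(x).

Step 1: lead(−6x⁷ − 15x⁶ − 3x⁵ + 18x⁴ − 21x² + 36x − 28) ÷ lead(D) = −6x⁷ ÷ −3x = 2x⁶. Subtract (2x⁶)·D = −6x⁷ − 12x⁶. Remainder: −3x⁶ − 3x⁵ + 18x⁴ − 21x² + 36x − 28.
Step 2: lead(−3x⁶ − 3x⁵ + 18x⁴ − 21x² + 36x − 28) ÷ lead(D) = −3x⁶ ÷ −3x = x⁵. Subtract (x⁵)·D = −3x⁶ − 6x⁵. Remainder: 3x⁵ + 18x⁴ − 21x² + 36x − 28.
Step 3: lead(3x⁵ + 18x⁴ − 21x² + 36x − 28) ÷ lead(D) = 3x⁵ ÷ −3x = −x⁴. Subtract (−x⁴)·D = 3x⁵ + 6x⁴. Remainder: 12x⁴ − 21x² + 36x − 28.
Step 4: lead(12x⁴ − 21x² + 36x − 28) ÷ lead(D) = 12x⁴ ÷ −3x = −4x³. Subtract (−4x³)·D = 12x⁴ + 24x³. Remainder: −24x³ − 21x² + 36x − 28.
Step 5: lead(−24x³ − 21x² + 36x − 28) ÷ lead(D) = −24x³ ÷ −3x = 8x². Subtract (8x²)·D = −24x³ − 48x². Remainder: 27x² + 36x − 28.
Step 6: lead(27x² + 36x − 28) ÷ lead(D) = 27x² ÷ −3x = −9x. Subtract (−9x)·D = 27x² + 54x. Remainder: −18x − 28.
Step 7: lead(−18x − 28) ÷ lead(D) = −18x ÷ −3x = 6. Subtract (6)·D = −18x − 36. Remainder: 8.

Q(x) = 2x⁶ + x⁵ − x⁴ − 4x³ + 8x² − 9x + 6; R(x) = 8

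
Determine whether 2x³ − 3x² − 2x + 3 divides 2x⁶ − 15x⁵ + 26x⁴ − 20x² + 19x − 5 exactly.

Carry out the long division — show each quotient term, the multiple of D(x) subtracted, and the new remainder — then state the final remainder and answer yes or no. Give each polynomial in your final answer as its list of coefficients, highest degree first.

R = [8, 4, -5], so D(x) is not a factor of P(x). no

Step 1: lead(2x⁶ − 15x⁵ + 26x⁴ − 20x² + 19x − 5) ÷ lead(D) = 2x⁶ ÷ 2x³ = x³. Subtract (x³)·D = 2x⁶ − 3x⁵ − 2x⁴ + 3x³. Remainder: −12x⁵ + 28x⁴ − 3x³ − 20x² + 19x − 5.
Step 2: lead(−12x⁵ + 28x⁴ − 3x³ − 20x² + 19x − 5) ÷ lead(D) = −12x⁵ ÷ 2x³ = −6x². Subtract (−6x²)·D = −12x⁵ + 18x⁴ + 12x³ − 18x². Remainder: 10x⁴ − 15x³ − 2x² + 19x − 5.
Step 3: lead(10x⁴ − 15x³ − 2x² + 19x − 5) ÷ lead(D) = 10x⁴ ÷ 2x³ = 5x. Subtract (5x)·D = 10x⁴ − 15x³ − 10x² + 15x. Remainder: 8x² + 4x − 5.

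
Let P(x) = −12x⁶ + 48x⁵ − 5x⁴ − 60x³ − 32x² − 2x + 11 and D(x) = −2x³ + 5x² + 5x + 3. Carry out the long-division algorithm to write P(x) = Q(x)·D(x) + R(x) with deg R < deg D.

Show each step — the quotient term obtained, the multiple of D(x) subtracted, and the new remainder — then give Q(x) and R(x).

Q(x) = 6x³ − 9x² − 5x + 4; R(x) = −7x − 1

Step 1: lead(−12x⁶ + 48x⁵ − 5x⁴ − 60x³ − 32x² − 2x + 11) ÷ lead(D) = −12x⁶ ÷ −2x³ = 6x³. Subtract (6x³)·D = −12x⁶ + 30x⁵ + 30x⁴ + 18x³. Remainder: 18x⁵ − 35x⁴ − 78x³ − 32x² − 2x + 11.
Step 2: lead(18x⁵ − 35x⁴ − 78x³ − 32x² − 2x + 11) ÷ lead(D) = 18x⁵ ÷ −2x³ = −9x². Subtract (−9x²)·D = 18x⁵ − 45x⁴ − 45x³ − 27x². Remainder: 10x⁴ − 33x³ − 5x² − 2x + 11.
Step 3: lead(10x⁴ − 33x³ − 5x² − 2x + 11) ÷ lead(D) = 10x⁴ ÷ −2x³ = −5x. Subtract (−5x)·D = 10x⁴ − 25x³ − 25x² − 15x. Remainder: −8x³ + 20x² + 13x + 11.
Step 4: lead(−8x³ + 20x² + 13x + 11) ÷ lead(D) = −8x³ ÷ −2x³ = 4. Subtract (4)·D = −8x³ + 20x² + 20x + 12. Remainder: −7x − 1.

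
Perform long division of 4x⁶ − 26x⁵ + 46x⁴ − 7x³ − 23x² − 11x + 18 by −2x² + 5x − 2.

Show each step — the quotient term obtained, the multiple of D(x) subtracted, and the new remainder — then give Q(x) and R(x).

Step 1: lead(4x⁶ − 26x⁵ + 46x⁴ − 7x³ − 23x² − 11x + 18) ÷ lead(D) = 4x⁶ ÷ −2x² = −2x⁴. Subtract (−2x⁴)·D = 4x⁶ − 10x⁵ + 4x⁴. Remainder: −16x⁵ + 42x⁴ − 7x³ − 23x² − 11x + 18.
Step 2: lead(−16x⁵ + 42x⁴ − 7x³ − 23x² − 11x + 18) ÷ lead(D) = −16x⁵ ÷ −2x² = 8x³. Subtract (8x³)·D = −16x⁵ + 40x⁴ − 16x³. Remainder: 2x⁴ + 9x³ − 23x² − 11x + 18.
Step 3: lead(2x⁴ + 9x³ − 23x² − 11x + 18) ÷ lead(D) = 2x⁴ ÷ −2x² = −x². Subtract (−x²)·D = 2x⁴ − 5x³ + 2x². Remainder: 14x³ − 25x² − 11x + 18.
Step 4: lead(14x³ − 25x² − 11x + 18) ÷ lead(D) = 14x³ ÷ −2x² = −7x. Subtract (−7x)·D = 14x³ − 35x² + 14x. Remainder: 10x² − 25x + 18.
Step 5: lead(10x² − 25x + 18) ÷ lead(D) = 10x² ÷ −2x² = −5. Subtract (−5)·D = 10x² − 25x + 10. Remainder: 8.

Q(x) = −2x⁴ + 8x³ − x² − 7x − 5; R(x) = 8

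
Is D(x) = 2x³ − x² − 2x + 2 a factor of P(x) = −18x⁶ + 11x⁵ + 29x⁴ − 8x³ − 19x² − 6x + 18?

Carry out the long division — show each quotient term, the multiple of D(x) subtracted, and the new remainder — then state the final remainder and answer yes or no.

R(x) = 0, so D(x) is a factor of P(x). yes

Step 1: lead(−18x⁶ + 11x⁵ + 29x⁴ − 8x³ − 19x² − 6x + 18) ÷ lead(D) = −18x⁶ ÷ 2x³ = −9x³. Subtract (−9x³)·D = −18x⁶ + 9x⁵ + 18x⁴ − 18x³. Remainder: 2x⁵ + 11x⁴ + 10x³ − 19x² − 6x + 18.
Step 2: lead(2x⁵ + 11x⁴ + 10x³ − 19x² − 6x + 18) ÷ lead(D) = 2x⁵ ÷ 2x³ = x². Subtract (x²)·D = 2x⁵ − x⁴ − 2x³ + 2x². Remainder: 12x⁴ + 12x³ − 21x² − 6x + 18.
Step 3: lead(12x⁴ + 12x³ − 21x² − 6x + 18) ÷ lead(D) = 12x⁴ ÷ 2x³ = 6x. Subtract (6x)·D = 12x⁴ − 6x³ − 12x² + 12x. Remainder: 18x³ − 9x² − 18x + 18.
Step 4: lead(18x³ − 9x² − 18x + 18) ÷ lead(D) = 18x³ ÷ 2x³ = 9. Subtract (9)·D = 18x³ − 9x² − 18x + 18. Remainder: 0.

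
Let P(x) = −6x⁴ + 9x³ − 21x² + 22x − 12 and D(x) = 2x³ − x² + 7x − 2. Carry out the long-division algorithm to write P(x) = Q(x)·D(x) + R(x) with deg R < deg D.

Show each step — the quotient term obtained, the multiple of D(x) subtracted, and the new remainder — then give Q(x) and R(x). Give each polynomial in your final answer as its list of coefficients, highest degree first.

Q = [-3, 3]; R = [3, -5, -6]

Step 1: lead(−6x⁴ + 9x³ − 21x² + 22x − 12) ÷ lead(D) = −6x⁴ ÷ 2x³ = −3x. Subtract (−3x)·D = −6x⁴ + 3x³ − 21x² + 6x. Remainder: 6x³ + 16x − 12.
Step 2: lead(6x³ + 16x − 12) ÷ lead(D) = 6x³ ÷ 2x³ = 3. Subtract (3)·D = 6x³ − 3x² + 21x − 6. Remainder: 3x² − 5x − 6.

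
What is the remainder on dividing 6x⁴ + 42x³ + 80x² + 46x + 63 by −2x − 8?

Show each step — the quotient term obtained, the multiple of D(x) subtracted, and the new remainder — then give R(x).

Step 1: lead(6x⁴ + 42x³ + 80x² + 46x + 63) ÷ lead(D) = 6x⁴ ÷ −2x = −3x³. Subtract (−3x³)·D = 6x⁴ + 24x³. Remainder: 18x³ + 80x² + 46x + 63.
Step 2: lead(18x³ + 80x² + 46x + 63) ÷ lead(D) = 18x³ ÷ −2x = −9x². Subtract (−9x²)·D = 18x³ + 72x². Remainder: 8x² + 46x + 63.
Step 3: lead(8x² + 46x + 63) ÷ lead(D) = 8x² ÷ −2x = −4x. Subtract (−4x)·D = 8x² + 32x. Remainder: 14x + 63.
Step 4: lead(14x + 63) ÷ lead(D) = 14x ÷ −2x = −7. Subtract (−7)·D = 14x + 56. Remainder: 7.

R(x) = 7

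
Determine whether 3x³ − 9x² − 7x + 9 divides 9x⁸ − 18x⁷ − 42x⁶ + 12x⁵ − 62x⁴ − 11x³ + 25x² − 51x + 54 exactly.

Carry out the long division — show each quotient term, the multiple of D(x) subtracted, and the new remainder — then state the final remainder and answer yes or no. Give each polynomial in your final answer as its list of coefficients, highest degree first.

Step 1: lead(9x⁸ − 18x⁷ − 42x⁶ + 12x⁵ − 62x⁴ − 11x³ + 25x² − 51x + 54) ÷ lead(D) = 9x⁸ ÷ 3x³ = 3x⁵. Subtract (3x⁵)·D = 9x⁸ − 27x⁷ − 21x⁶ + 27x⁵. Remainder: 9x⁷ − 21x⁶ − 15x⁵ − 62x⁴ − 11x³ + 25x² − 51x + 54.
Step 2: lead(9x⁷ − 21x⁶ − 15x⁵ − 62x⁴ − 11x³ + 25x² − 51x + 54) ÷ lead(D) = 9x⁷ ÷ 3x³ = 3x⁴. Subtract (3x⁴)·D = 9x⁷ − 27x⁶ − 21x⁵ + 27x⁴. Remainder: 6x⁶ + 6x⁵ − 89x⁴ − 11x³ + 25x² − 51x + 54.
Step 3: lead(6x⁶ + 6x⁵ − 89x⁴ − 11x³ + 25x² − 51x + 54) ÷ lead(D) = 6x⁶ ÷ 3x³ = 2x³. Subtract (2x³)·D = 6x⁶ − 18x⁵ − 14x⁴ + 18x³. Remainder: 24x⁵ − 75x⁴ − 29x³ + 25x² − 51x + 54.
Step 4: lead(24x⁵ − 75x⁴ − 29x³ + 25x² − 51x + 54) ÷ lead(D) = 24x⁵ ÷ 3x³ = 8x². Subtract (8x²)·D = 24x⁵ − 72x⁴ − 56x³ + 72x². Remainder: −3x⁴ + 27x³ − 47x² − 51x + 54.
Step 5: lead(−3x⁴ + 27x³ − 47x² − 51x + 54) ÷ lead(D) = −3x⁴ ÷ 3x³ = −x. Subtract (−x)·D = −3x⁴ + 9x³ + 7x² − 9x. Remainder: 18x³ − 54x² − 42x + 54.
Step 6: lead(18x³ − 54x² − 42x + 54) ÷ lead(D) = 18x³ ÷ 3x³ = 6. Subtract (6)·D = 18x³ − 54x² − 42x + 54. Remainder: 0.

R = [0], so D(x) is a factor of P(x). yes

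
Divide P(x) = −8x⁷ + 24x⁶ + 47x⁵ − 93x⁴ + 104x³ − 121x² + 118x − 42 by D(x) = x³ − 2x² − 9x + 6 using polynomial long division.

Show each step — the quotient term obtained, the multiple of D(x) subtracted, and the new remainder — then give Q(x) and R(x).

Q(x) = −8x⁴ + 8x³ − 9x² + 9x − 7; R(x) = x

Step 1: lead(−8x⁷ + 24x⁶ + 47x⁵ − 93x⁴ + 104x³ − 121x² + 118x − 42) ÷ lead(D) = −8x⁷ ÷ x³ = −8x⁴. Subtract (−8x⁴)·D = −8x⁷ + 16x⁶ + 72x⁵ − 48x⁴. Remainder: 8x⁶ − 25x⁵ − 45x⁴ + 104x³ − 121x² + 118x − 42.
Step 2: lead(8x⁶ − 25x⁵ − 45x⁴ + 104x³ − 121x² + 118x − 42) ÷ lead(D) = 8x⁶ ÷ x³ = 8x³. Subtract (8x³)·D = 8x⁶ − 16x⁵ − 72x⁴ + 48x³. Remainder: −9x⁵ + 27x⁴ + 56x³ − 121x² + 118x − 42.
Step 3: lead(−9x⁵ + 27x⁴ + 56x³ − 121x² + 118x − 42) ÷ lead(D) = −9x⁵ ÷ x³ = −9x². Subtract (−9x²)·D = −9x⁵ + 18x⁴ + 81x³ − 54x². Remainder: 9x⁴ − 25x³ − 67x² + 118x − 42.
Step 4: lead(9x⁴ − 25x³ − 67x² + 118x − 42) ÷ lead(D) = 9x⁴ ÷ x³ = 9x. Subtract (9x)·D = 9x⁴ − 18x³ − 81x² + 54x. Remainder: −7x³ + 14x² + 64x − 42.
Step 5: lead(−7x³ + 14x² + 64x − 42) ÷ lead(D) = −7x³ ÷ x³ = −7. Subtract (−7)·D = −7x³ + 14x² + 63x − 42. Remainder: x.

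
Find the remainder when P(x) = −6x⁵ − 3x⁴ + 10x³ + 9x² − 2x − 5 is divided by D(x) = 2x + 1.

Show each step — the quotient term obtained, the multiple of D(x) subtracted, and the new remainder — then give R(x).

R(x) = −3

Step 1: lead(−6x⁵ − 3x⁴ + 10x³ + 9x² − 2x − 5) ÷ lead(D) = −6x⁵ ÷ 2x = −3x⁴. Subtract (−3x⁴)·D = −6x⁵ − 3x⁴. Remainder: 10x³ + 9x² − 2x − 5.
Step 2: lead(10x³ + 9x² − 2x − 5) ÷ lead(D) = 10x³ ÷ 2x = 5x². Subtract (5x²)·D = 10x³ + 5x². Remainder: 4x² − 2x − 5.
Step 3: lead(4x² − 2x − 5) ÷ lead(D) = 4x² ÷ 2x = 2x. Subtract (2x)·D = 4x² + 2x. Remainder: −4x − 5.
Step 4: lead(−4x − 5) ÷ lead(D) = −4x ÷ 2x = −2. Subtract (−2)·D = −4x − 2. Remainder: −3.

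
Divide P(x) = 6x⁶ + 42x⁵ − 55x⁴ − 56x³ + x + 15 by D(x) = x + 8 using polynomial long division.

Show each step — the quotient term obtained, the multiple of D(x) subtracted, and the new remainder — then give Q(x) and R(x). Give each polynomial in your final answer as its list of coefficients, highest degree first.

Q = [6, -6, -7, 0, 0, 1]; R = [7]

Step 1: lead(6x⁶ + 42x⁵ − 55x⁴ − 56x³ + x + 15) ÷ lead(D) = 6x⁶ ÷ x = 6x⁵. Subtract (6x⁵)·D = 6x⁶ + 48x⁵. Remainder: −6x⁵ − 55x⁴ − 56x³ + x + 15.
Step 2: lead(−6x⁵ − 55x⁴ − 56x³ + x + 15) ÷ lead(D) = −6x⁵ ÷ x = −6x⁴. Subtract (−6x⁴)·D = −6x⁵ − 48x⁴. Remainder: −7x⁴ − 56x³ + x + 15.
Step 3: lead(−7x⁴ − 56x³ + x + 15) ÷ lead(D) = −7x⁴ ÷ x = −7x³. Subtract (−7x³)·D = −7x⁴ − 56x³. Remainder: x + 15.
Step 4: lead(x + 15) ÷ lead(D) = x ÷ x = 1. Subtract (1)·D = x + 8. Remainder: 7.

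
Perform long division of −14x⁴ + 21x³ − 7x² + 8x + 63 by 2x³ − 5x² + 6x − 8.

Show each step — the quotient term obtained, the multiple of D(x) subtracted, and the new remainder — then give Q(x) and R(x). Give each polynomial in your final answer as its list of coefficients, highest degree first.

Step 1: lead(−14x⁴ + 21x³ − 7x² + 8x + 63) ÷ lead(D) = −14x⁴ ÷ 2x³ = −7x. Subtract (−7x)·D = −14x⁴ + 35x³ − 42x² + 56x. Remainder: −14x³ + 35x² − 48x + 63.
Step 2: lead(−14x³ + 35x² − 48x + 63) ÷ lead(D) = −14x³ ÷ 2x³ = −7. Subtract (−7)·D = −14x³ + 35x² − 42x + 56. Remainder: −6x + 7.

Q = [-7, -7]; R = [-6, 7]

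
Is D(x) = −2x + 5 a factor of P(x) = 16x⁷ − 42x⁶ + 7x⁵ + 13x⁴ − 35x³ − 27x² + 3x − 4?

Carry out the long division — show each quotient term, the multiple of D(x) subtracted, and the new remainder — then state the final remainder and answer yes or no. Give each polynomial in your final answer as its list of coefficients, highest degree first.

R = [-9], so D(x) is not a factor of P(x). no

Step 1: lead(16x⁷ − 42x⁶ + 7x⁵ + 13x⁴ − 35x³ − 27x² + 3x − 4) ÷ lead(D) = 16x⁷ ÷ −2x = −8x⁶. Subtract (−8x⁶)·D = 16x⁷ − 40x⁶. Remainder: −2x⁶ + 7x⁵ + 13x⁴ − 35x³ − 27x² + 3x − 4.
Step 2: lead(−2x⁶ + 7x⁵ + 13x⁴ − 35x³ − 27x² + 3x − 4) ÷ lead(D) = −2x⁶ ÷ −2x = x⁵. Subtract (x⁵)·D = −2x⁶ + 5x⁵. Remainder: 2x⁵ + 13x⁴ − 35x³ − 27x² + 3x − 4.
Step 3: lead(2x⁵ + 13x⁴ − 35x³ − 27x² + 3x − 4) ÷ lead(D) = 2x⁵ ÷ −2x = −x⁴. Subtract (−x⁴)·D = 2x⁵ − 5x⁴. Remainder: 18x⁴ − 35x³ − 27x² + 3x − 4.
Step 4: lead(18x⁴ − 35x³ − 27x² + 3x − 4) ÷ lead(D) = 18x⁴ ÷ −2x = −9x³. Subtract (−9x³)·D = 18x⁴ − 45x³. Remainder: 10x³ − 27x² + 3x − 4.
Step 5: lead(10x³ − 27x² + 3x − 4) ÷ lead(D) = 10x³ ÷ −2x = −5x². Subtract (−5x²)·D = 10x³ − 25x². Remainder: −2x² + 3x − 4.
Step 6: lead(−2x² + 3x − 4) ÷ lead(D) = −2x² ÷ −2x = x. Subtract (x)·D = −2x² + 5x. Remainder: −2x − 4.
Step 7: lead(−2x − 4) ÷ lead(D) = −2x ÷ −2x = 1. Subtract (1)·D = −2x + 5. Remainder: −9.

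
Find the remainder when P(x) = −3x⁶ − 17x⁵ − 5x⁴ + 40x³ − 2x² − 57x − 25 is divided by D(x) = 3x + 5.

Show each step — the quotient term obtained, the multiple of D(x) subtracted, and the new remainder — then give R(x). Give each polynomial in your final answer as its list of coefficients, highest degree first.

Step 1: lead(−3x⁶ − 17x⁵ − 5x⁴ + 40x³ − 2x² − 57x − 25) ÷ lead(D) = −3x⁶ ÷ 3x = −x⁵. Subtract (−x⁵)·D = −3x⁶ − 5x⁵. Remainder: −12x⁵ − 5x⁴ + 40x³ − 2x² − 57x − 25.
Step 2: lead(−12x⁵ − 5x⁴ + 40x³ − 2x² − 57x − 25) ÷ lead(D) = −12x⁵ ÷ 3x = −4x⁴. Subtract (−4x⁴)·D = −12x⁵ − 20x⁴. Remainder: 15x⁴ + 40x³ − 2x² − 57x − 25.
Step 3: lead(15x⁴ + 40x³ − 2x² − 57x − 25) ÷ lead(D) = 15x⁴ ÷ 3x = 5x³. Subtract (5x³)·D = 15x⁴ + 25x³. Remainder: 15x³ − 2x² − 57x − 25.
Step 4: lead(15x³ − 2x² − 57x − 25) ÷ lead(D) = 15x³ ÷ 3x = 5x². Subtract (5x²)·D = 15x³ + 25x². Remainder: −27x² − 57x − 25.
Step 5: lead(−27x² − 57x − 25) ÷ lead(D) = −27x² ÷ 3x = −9x. Subtract (−9x)·D = −27x² − 45x. Remainder: −12x − 25.
Step 6: lead(−12x − 25) ÷ lead(D) = −12x ÷ 3x = −4. Subtract (−4)·D = −12x − 20. Remainder: −5.

R = [-5]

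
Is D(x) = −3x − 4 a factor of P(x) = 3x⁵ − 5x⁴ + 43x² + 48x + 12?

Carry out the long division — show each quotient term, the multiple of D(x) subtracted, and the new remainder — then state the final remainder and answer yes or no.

Step 1: lead(3x⁵ − 5x⁴ + 43x² + 48x + 12) ÷ lead(D) = 3x⁵ ÷ −3x = −x⁴. Subtract (−x⁴)·D = 3x⁵ + 4x⁴. Remainder: −9x⁴ + 43x² + 48x + 12.
Step 2: lead(−9x⁴ + 43x² + 48x + 12) ÷ lead(D) = −9x⁴ ÷ −3x = 3x³. Subtract (3x³)·D = −9x⁴ − 12x³. Remainder: 12x³ + 43x² + 48x + 12.
Step 3: lead(12x³ + 43x² + 48x + 12) ÷ lead(D) = 12x³ ÷ −3x = −4x². Subtract (−4x²)·D = 12x³ + 16x². Remainder: 27x² + 48x + 12.
Step 4: lead(27x² + 48x + 12) ÷ lead(D) = 27x² ÷ −3x = −9x. Subtract (−9x)·D = 27x² + 36x. Remainder: 12x + 12.
Step 5: lead(12x + 12) ÷ lead(D) = 12x ÷ −3x = −4. Subtract (−4)·D = 12x + 16. Remainder: −4.

R(x) = −4, so D(x) is not a factor of P(x). no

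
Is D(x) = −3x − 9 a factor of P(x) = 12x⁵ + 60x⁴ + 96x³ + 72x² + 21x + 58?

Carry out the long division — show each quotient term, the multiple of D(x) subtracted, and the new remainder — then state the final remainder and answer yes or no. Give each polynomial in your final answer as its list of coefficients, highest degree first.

Step 1: lead(12x⁵ + 60x⁴ + 96x³ + 72x² + 21x + 58) ÷ lead(D) = 12x⁵ ÷ −3x = −4x⁴. Subtract (−4x⁴)·D = 12x⁵ + 36x⁴. Remainder: 24x⁴ + 96x³ + 72x² + 21x + 58.
Step 2: lead(24x⁴ + 96x³ + 72x² + 21x + 58) ÷ lead(D) = 24x⁴ ÷ −3x = −8x³. Subtract (−8x³)·D = 24x⁴ + 72x³. Remainder: 24x³ + 72x² + 21x + 58.
Step 3: lead(24x³ + 72x² + 21x + 58) ÷ lead(D) = 24x³ ÷ −3x = −8x². Subtract (−8x²)·D = 24x³ + 72x². Remainder: 21x + 58.
Step 4: lead(21x + 58) ÷ lead(D) = 21x ÷ −3x = −7. Subtract (−7)·D = 21x + 63. Remainder: −5.

R = [-5], so D(x) is not a factor of P(x). no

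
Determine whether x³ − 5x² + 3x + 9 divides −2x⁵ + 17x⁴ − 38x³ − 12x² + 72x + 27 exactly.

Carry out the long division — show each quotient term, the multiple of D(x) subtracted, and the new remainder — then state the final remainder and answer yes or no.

Step 1: lead(−2x⁵ + 17x⁴ − 38x³ − 12x² + 72x + 27) ÷ lead(D) = −2x⁵ ÷ x³ = −2x². Subtract (−2x²)·D = −2x⁵ + 10x⁴ − 6x³ − 18x². Remainder: 7x⁴ − 32x³ + 6x² + 72x + 27.
Step 2: lead(7x⁴ − 32x³ + 6x² + 72x + 27) ÷ lead(D) = 7x⁴ ÷ x³ = 7x. Subtract (7x)·D = 7x⁴ − 35x³ + 21x² + 63x. Remainder: 3x³ − 15x² + 9x + 27.
Step 3: lead(3x³ − 15x² + 9x + 27) ÷ lead(D) = 3x³ ÷ x³ = 3. Subtract (3)·D = 3x³ − 15x² + 9x + 27. Remainder: 0.

R(x) = 0, so D(x) is a factor of P(x). yes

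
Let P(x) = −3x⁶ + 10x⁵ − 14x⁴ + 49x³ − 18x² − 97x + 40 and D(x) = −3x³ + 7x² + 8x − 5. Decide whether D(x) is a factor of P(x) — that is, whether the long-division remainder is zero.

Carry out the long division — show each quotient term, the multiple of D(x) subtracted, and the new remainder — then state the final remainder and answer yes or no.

R(x) = −5, so D(x) is not a factor of P(x). no

Step 1: lead(−3x⁶ + 10x⁵ − 14x⁴ + 49x³ − 18x² − 97x + 40) ÷ lead(D) = −3x⁶ ÷ −3x³ = x³. Subtract (x³)·D = −3x⁶ + 7x⁵ + 8x⁴ − 5x³. Remainder: 3x⁵ − 22x⁴ + 54x³ − 18x² − 97x + 40.
Step 2: lead(3x⁵ − 22x⁴ + 54x³ − 18x² − 97x + 40) ÷ lead(D) = 3x⁵ ÷ −3x³ = −x². Subtract (−x²)·D = 3x⁵ − 7x⁴ − 8x³ + 5x². Remainder: −15x⁴ + 62x³ − 23x² − 97x + 40.
Step 3: lead(−15x⁴ + 62x³ − 23x² − 97x + 40) ÷ lead(D) = −15x⁴ ÷ −3x³ = 5x. Subtract (5x)·D = −15x⁴ + 35x³ + 40x² − 25x. Remainder: 27x³ − 63x² − 72x + 40.
Step 4: lead(27x³ − 63x² − 72x + 40) ÷ lead(D) = 27x³ ÷ −3x³ = −9. Subtract (−9)·D = 27x³ − 63x² − 72x + 45. Remainder: −5.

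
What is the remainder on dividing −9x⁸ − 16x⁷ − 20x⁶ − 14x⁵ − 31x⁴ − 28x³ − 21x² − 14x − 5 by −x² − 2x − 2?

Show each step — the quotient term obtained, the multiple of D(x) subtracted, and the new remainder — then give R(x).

Step 1: lead(−9x⁸ − 16x⁷ − 20x⁶ − 14x⁵ − 31x⁴ − 28x³ − 21x² − 14x − 5) ÷ lead(D) = −9x⁸ ÷ −x² = 9x⁶. Subtract (9x⁶)·D = −9x⁸ − 18x⁷ − 18x⁶. Remainder: 2x⁷ − 2x⁶ − 14x⁵ − 31x⁴ − 28x³ − 21x² − 14x − 5.
Step 2: lead(2x⁷ − 2x⁶ − 14x⁵ − 31x⁴ − 28x³ − 21x² − 14x − 5) ÷ lead(D) = 2x⁷ ÷ −x² = −2x⁵. Subtract (−2x⁵)·D = 2x⁷ + 4x⁶ + 4x⁵. Remainder: −6x⁶ − 18x⁵ − 31x⁴ − 28x³ − 21x² − 14x − 5.
Step 3: lead(−6x⁶ − 18x⁵ − 31x⁴ − 28x³ − 21x² − 14x − 5) ÷ lead(D) = −6x⁶ ÷ −x² = 6x⁴. Subtract (6x⁴)·D = −6x⁶ − 12x⁵ − 12x⁴. Remainder: −6x⁵ − 19x⁴ − 28x³ − 21x² − 14x − 5.
Step 4: lead(−6x⁵ − 19x⁴ − 28x³ − 21x² − 14x − 5) ÷ lead(D) = −6x⁵ ÷ −x² = 6x³. Subtract (6x³)·D = −6x⁵ − 12x⁴ − 12x³. Remainder: −7x⁴ − 16x³ − 21x² − 14x − 5.
Step 5: lead(−7x⁴ − 16x³ − 21x² − 14x − 5) ÷ lead(D) = −7x⁴ ÷ −x² = 7x². Subtract (7x²)·D = −7x⁴ − 14x³ − 14x². Remainder: −2x³ − 7x² − 14x − 5.
Step 6: lead(−2x³ − 7x² − 14x − 5) ÷ lead(D) = −2x³ ÷ −x² = 2x. Subtract (2x)·D = −2x³ − 4x² − 4x. Remainder: −3x² − 10x − 5.
Step 7: lead(−3x² − 10x − 5) ÷ lead(D) = −3x² ÷ −x² = 3. Subtract (3)·D = −3x² − 6x − 6. Remainder: −4x + 1.

R(x) = −4x + 1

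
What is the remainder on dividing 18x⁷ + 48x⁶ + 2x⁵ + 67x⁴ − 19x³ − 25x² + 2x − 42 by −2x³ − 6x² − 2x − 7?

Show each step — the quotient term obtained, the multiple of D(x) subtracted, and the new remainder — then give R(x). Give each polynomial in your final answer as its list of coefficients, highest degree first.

R = [0]

Step 1: lead(18x⁷ + 48x⁶ + 2x⁵ + 67x⁴ − 19x³ − 25x² + 2x − 42) ÷ lead(D) = 18x⁷ ÷ −2x³ = −9x⁴. Subtract (−9x⁴)·D = 18x⁷ + 54x⁶ + 18x⁵ + 63x⁴. Remainder: −6x⁶ − 16x⁵ + 4x⁴ − 19x³ − 25x² + 2x − 42.
Step 2: lead(−6x⁶ − 16x⁵ + 4x⁴ − 19x³ − 25x² + 2x − 42) ÷ lead(D) = −6x⁶ ÷ −2x³ = 3x³. Subtract (3x³)·D = −6x⁶ − 18x⁵ − 6x⁴ − 21x³. Remainder: 2x⁵ + 10x⁴ + 2x³ − 25x² + 2x − 42.
Step 3: lead(2x⁵ + 10x⁴ + 2x³ − 25x² + 2x − 42) ÷ lead(D) = 2x⁵ ÷ −2x³ = −x². Subtract (−x²)·D = 2x⁵ + 6x⁴ + 2x³ + 7x². Remainder: 4x⁴ − 32x² + 2x − 42.
Step 4: lead(4x⁴ − 32x² + 2x − 42) ÷ lead(D) = 4x⁴ ÷ −2x³ = −2x. Subtract (−2x)·D = 4x⁴ + 12x³ + 4x² + 14x. Remainder: −12x³ − 36x² − 12x − 42.
Step 5: lead(−12x³ − 36x² − 12x − 42) ÷ lead(D) = −12x³ ÷ −2x³ = 6. Subtract (6)·D = −12x³ − 36x² − 12x − 42. Remainder: 0.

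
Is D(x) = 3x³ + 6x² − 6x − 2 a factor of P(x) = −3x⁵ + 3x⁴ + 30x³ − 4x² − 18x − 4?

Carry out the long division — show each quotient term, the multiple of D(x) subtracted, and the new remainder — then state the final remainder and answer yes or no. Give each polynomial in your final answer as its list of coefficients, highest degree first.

Step 1: lead(−3x⁵ + 3x⁴ + 30x³ − 4x² − 18x − 4) ÷ lead(D) = −3x⁵ ÷ 3x³ = −x². Subtract (−x²)·D = −3x⁵ − 6x⁴ + 6x³ + 2x². Remainder: 9x⁴ + 24x³ − 6x² − 18x − 4.
Step 2: lead(9x⁴ + 24x³ − 6x² − 18x − 4) ÷ lead(D) = 9x⁴ ÷ 3x³ = 3x. Subtract (3x)·D = 9x⁴ + 18x³ − 18x² − 6x. Remainder: 6x³ + 12x² − 12x − 4.
Step 3: lead(6x³ + 12x² − 12x − 4) ÷ lead(D) = 6x³ ÷ 3x³ = 2. Subtract (2)·D = 6x³ + 12x² − 12x − 4. Remainder: 0.

R = [0], so D(x) is a factor of P(x). yes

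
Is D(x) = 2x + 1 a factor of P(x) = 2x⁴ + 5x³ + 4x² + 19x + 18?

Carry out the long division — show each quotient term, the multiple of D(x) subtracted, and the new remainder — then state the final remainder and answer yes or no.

Step 1: lead(2x⁴ + 5x³ + 4x² + 19x + 18) ÷ lead(D) = 2x⁴ ÷ 2x = x³. Subtract (x³)·D = 2x⁴ + x³. Remainder: 4x³ + 4x² + 19x + 18.
Step 2: lead(4x³ + 4x² + 19x + 18) ÷ lead(D) = 4x³ ÷ 2x = 2x². Subtract (2x²)·D = 4x³ + 2x². Remainder: 2x² + 19x + 18.
Step 3: lead(2x² + 19x + 18) ÷ lead(D) = 2x² ÷ 2x = x. Subtract (x)·D = 2x² + x. Remainder: 18x + 18.
Step 4: lead(18x + 18) ÷ lead(D) = 18x ÷ 2x = 9. Subtract (9)·D = 18x + 9. Remainder: 9.

R(x) = 9, so D(x) is not a factor of P(x). no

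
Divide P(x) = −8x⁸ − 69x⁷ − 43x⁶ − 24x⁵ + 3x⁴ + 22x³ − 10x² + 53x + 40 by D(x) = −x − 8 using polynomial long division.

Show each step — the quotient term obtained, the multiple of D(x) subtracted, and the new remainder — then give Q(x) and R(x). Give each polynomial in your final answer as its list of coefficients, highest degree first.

Step 1: lead(−8x⁸ − 69x⁷ − 43x⁶ − 24x⁵ + 3x⁴ + 22x³ − 10x² + 53x + 40) ÷ lead(D) = −8x⁸ ÷ −x = 8x⁷. Subtract (8x⁷)·D = −8x⁸ − 64x⁷. Remainder: −5x⁷ − 43x⁶ − 24x⁵ + 3x⁴ + 22x³ − 10x² + 53x + 40.
Step 2: lead(−5x⁷ − 43x⁶ − 24x⁵ + 3x⁴ + 22x³ − 10x² + 53x + 40) ÷ lead(D) = −5x⁷ ÷ −x = 5x⁶. Subtract (5x⁶)·D = −5x⁷ − 40x⁶. Remainder: −3x⁶ − 24x⁵ + 3x⁴ + 22x³ − 10x² + 53x + 40.
Step 3: lead(−3x⁶ − 24x⁵ + 3x⁴ + 22x³ − 10x² + 53x + 40) ÷ lead(D) = −3x⁶ ÷ −x = 3x⁵. Subtract (3x⁵)·D = −3x⁶ − 24x⁵. Remainder: 3x⁴ + 22x³ − 10x² + 53x + 40.
Step 4: lead(3x⁴ + 22x³ − 10x² + 53x + 40) ÷ lead(D) = 3x⁴ ÷ −x = −3x³. Subtract (−3x³)·D = 3x⁴ + 24x³. Remainder: −2x³ − 10x² + 53x + 40.
Step 5: lead(−2x³ − 10x² + 53x + 40) ÷ lead(D) = −2x³ ÷ −x = 2x². Subtract (2x²)·D = −2x³ − 16x². Remainder: 6x² + 53x + 40.
Step 6: lead(6x² + 53x + 40) ÷ lead(D) = 6x² ÷ −x = −6x. Subtract (−6x)·D = 6x² + 48x. Remainder: 5x + 40.
Step 7: lead(5x + 40) ÷ lead(D) = 5x ÷ −x = −5. Subtract (−5)·D = 5x + 40. Remainder: 0.

Q = [8, 5, 3, 0, -3, 2, -6, -5]; R = [0]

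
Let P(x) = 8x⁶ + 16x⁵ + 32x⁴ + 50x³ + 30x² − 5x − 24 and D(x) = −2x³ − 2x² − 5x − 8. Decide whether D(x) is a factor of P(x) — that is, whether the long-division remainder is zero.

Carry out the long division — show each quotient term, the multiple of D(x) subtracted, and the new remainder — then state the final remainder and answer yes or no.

Step 1: lead(8x⁶ + 16x⁵ + 32x⁴ + 50x³ + 30x² − 5x − 24) ÷ lead(D) = 8x⁶ ÷ −2x³ = −4x³. Subtract (−4x³)·D = 8x⁶ + 8x⁵ + 20x⁴ + 32x³. Remainder: 8x⁵ + 12x⁴ + 18x³ + 30x² − 5x − 24.
Step 2: lead(8x⁵ + 12x⁴ + 18x³ + 30x² − 5x − 24) ÷ lead(D) = 8x⁵ ÷ −2x³ = −4x². Subtract (−4x²)·D = 8x⁵ + 8x⁴ + 20x³ + 32x². Remainder: 4x⁴ − 2x³ − 2x² − 5x − 24.
Step 3: lead(4x⁴ − 2x³ − 2x² − 5x − 24) ÷ lead(D) = 4x⁴ ÷ −2x³ = −2x. Subtract (−2x)·D = 4x⁴ + 4x³ + 10x² + 16x. Remainder: −6x³ − 12x² − 21x − 24.
Step 4: lead(−6x³ − 12x² − 21x − 24) ÷ lead(D) = −6x³ ÷ −2x³ = 3. Subtract (3)·D = −6x³ − 6x² − 15x − 24. Remainder: −6x² − 6x.

R(x) = −6x² − 6x, so D(x) is not a factor of P(x). no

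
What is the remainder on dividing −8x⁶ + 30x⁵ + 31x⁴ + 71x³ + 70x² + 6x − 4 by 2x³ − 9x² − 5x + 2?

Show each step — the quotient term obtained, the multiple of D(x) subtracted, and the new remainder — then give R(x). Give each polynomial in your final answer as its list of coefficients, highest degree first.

Step 1: lead(−8x⁶ + 30x⁵ + 31x⁴ + 71x³ + 70x² + 6x − 4) ÷ lead(D) = −8x⁶ ÷ 2x³ = −4x³. Subtract (−4x³)·D = −8x⁶ + 36x⁵ + 20x⁴ − 8x³. Remainder: −6x⁵ + 11x⁴ + 79x³ + 70x² + 6x − 4.
Step 2: lead(−6x⁵ + 11x⁴ + 79x³ + 70x² + 6x − 4) ÷ lead(D) = −6x⁵ ÷ 2x³ = −3x². Subtract (−3x²)·D = −6x⁵ + 27x⁴ + 15x³ − 6x². Remainder: −16x⁴ + 64x³ + 76x² + 6x − 4.
Step 3: lead(−16x⁴ + 64x³ + 76x² + 6x − 4) ÷ lead(D) = −16x⁴ ÷ 2x³ = −8x. Subtract (−8x)·D = −16x⁴ + 72x³ + 40x² − 16x. Remainder: −8x³ + 36x² + 22x − 4.
Step 4: lead(−8x³ + 36x² + 22x − 4) ÷ lead(D) = −8x³ ÷ 2x³ = −4. Subtract (−4)·D = −8x³ + 36x² + 20x − 8. Remainder: 2x + 4.

R = [2, 4]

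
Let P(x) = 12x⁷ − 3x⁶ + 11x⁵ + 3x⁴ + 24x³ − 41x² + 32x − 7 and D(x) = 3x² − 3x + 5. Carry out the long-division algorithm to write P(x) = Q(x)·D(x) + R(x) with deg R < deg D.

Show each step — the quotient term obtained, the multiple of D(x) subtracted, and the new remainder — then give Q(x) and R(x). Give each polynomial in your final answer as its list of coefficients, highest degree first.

Step 1: lead(12x⁷ − 3x⁶ + 11x⁵ + 3x⁴ + 24x³ − 41x² + 32x − 7) ÷ lead(D) = 12x⁷ ÷ 3x² = 4x⁵. Subtract (4x⁵)·D = 12x⁷ − 12x⁶ + 20x⁵. Remainder: 9x⁶ − 9x⁵ + 3x⁴ + 24x³ − 41x² + 32x − 7.
Step 2: lead(9x⁶ − 9x⁵ + 3x⁴ + 24x³ − 41x² + 32x − 7) ÷ lead(D) = 9x⁶ ÷ 3x² = 3x⁴. Subtract (3x⁴)·D = 9x⁶ − 9x⁵ + 15x⁴. Remainder: −12x⁴ + 24x³ − 41x² + 32x − 7.
Step 3: lead(−12x⁴ + 24x³ − 41x² + 32x − 7) ÷ lead(D) = −12x⁴ ÷ 3x² = −4x². Subtract (−4x²)·D = −12x⁴ + 12x³ − 20x². Remainder: 12x³ − 21x² + 32x − 7.
Step 4: lead(12x³ − 21x² + 32x − 7) ÷ lead(D) = 12x³ ÷ 3x² = 4x. Subtract (4x)·D = 12x³ − 12x² + 20x. Remainder: −9x² + 12x − 7.
Step 5: lead(−9x² + 12x − 7) ÷ lead(D) = −9x² ÷ 3x² = −3. Subtract (−3)·D = −9x² + 9x − 15. Remainder: 3x + 8.

Q = [4, 3, 0, -4, 4, -3]; R = [3, 8]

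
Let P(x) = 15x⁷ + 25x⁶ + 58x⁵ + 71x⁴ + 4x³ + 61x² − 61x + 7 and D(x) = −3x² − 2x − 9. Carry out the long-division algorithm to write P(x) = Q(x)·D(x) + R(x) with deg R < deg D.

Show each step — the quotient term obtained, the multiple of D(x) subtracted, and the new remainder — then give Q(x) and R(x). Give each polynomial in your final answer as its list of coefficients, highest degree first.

Q = [-5, -5, -1, -8, 7, -1]; R = [-2]

Step 1: lead(15x⁷ + 25x⁶ + 58x⁵ + 71x⁴ + 4x³ + 61x² − 61x + 7) ÷ lead(D) = 15x⁷ ÷ −3x² = −5x⁵. Subtract (−5x⁵)·D = 15x⁷ + 10x⁶ + 45x⁵. Remainder: 15x⁶ + 13x⁵ + 71x⁴ + 4x³ + 61x² − 61x + 7.
Step 2: lead(15x⁶ + 13x⁵ + 71x⁴ + 4x³ + 61x² − 61x + 7) ÷ lead(D) = 15x⁶ ÷ −3x² = −5x⁴. Subtract (−5x⁴)·D = 15x⁶ + 10x⁵ + 45x⁴. Remainder: 3x⁵ + 26x⁴ + 4x³ + 61x² − 61x + 7.
Step 3: lead(3x⁵ + 26x⁴ + 4x³ + 61x² − 61x + 7) ÷ lead(D) = 3x⁵ ÷ −3x² = −x³. Subtract (−x³)·D = 3x⁵ + 2x⁴ + 9x³. Remainder: 24x⁴ − 5x³ + 61x² − 61x + 7.
Step 4: lead(24x⁴ − 5x³ + 61x² − 61x + 7) ÷ lead(D) = 24x⁴ ÷ −3x² = −8x². Subtract (−8x²)·D = 24x⁴ + 16x³ + 72x². Remainder: −21x³ − 11x² − 61x + 7.
Step 5: lead(−21x³ − 11x² − 61x + 7) ÷ lead(D) = −21x³ ÷ −3x² = 7x. Subtract (7x)·D = −21x³ − 14x² − 63x. Remainder: 3x² + 2x + 7.
Step 6: lead(3x² + 2x + 7) ÷ lead(D) = 3x² ÷ −3x² = −1. Subtract (−1)·D = 3x² + 2x + 9. Remainder: −2.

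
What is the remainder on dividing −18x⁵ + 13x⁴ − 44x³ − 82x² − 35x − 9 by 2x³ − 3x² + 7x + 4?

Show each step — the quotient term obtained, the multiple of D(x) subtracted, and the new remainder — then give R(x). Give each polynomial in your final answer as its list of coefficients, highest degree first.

Step 1: lead(−18x⁵ + 13x⁴ − 44x³ − 82x² − 35x − 9) ÷ lead(D) = −18x⁵ ÷ 2x³ = −9x². Subtract (−9x²)·D = −18x⁵ + 27x⁴ − 63x³ − 36x². Remainder: −14x⁴ + 19x³ − 46x² − 35x − 9.
Step 2: lead(−14x⁴ + 19x³ − 46x² − 35x − 9) ÷ lead(D) = −14x⁴ ÷ 2x³ = −7x. Subtract (−7x)·D = −14x⁴ + 21x³ − 49x² − 28x. Remainder: −2x³ + 3x² − 7x − 9.
Step 3: lead(−2x³ + 3x² − 7x − 9) ÷ lead(D) = −2x³ ÷ 2x³ = −1. Subtract (−1)·D = −2x³ + 3x² − 7x − 4. Remainder: −5.

R = [-5]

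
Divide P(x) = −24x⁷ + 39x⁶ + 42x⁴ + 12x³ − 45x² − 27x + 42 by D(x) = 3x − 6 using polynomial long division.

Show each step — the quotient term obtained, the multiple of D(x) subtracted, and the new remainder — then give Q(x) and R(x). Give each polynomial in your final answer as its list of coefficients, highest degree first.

Q = [-8, -3, -6, 2, 8, 1, -7]; R = [0]

Step 1: lead(−24x⁷ + 39x⁶ + 42x⁴ + 12x³ − 45x² − 27x + 42) ÷ lead(D) = −24x⁷ ÷ 3x = −8x⁶. Subtract (−8x⁶)·D = −24x⁷ + 48x⁶. Remainder: −9x⁶ + 42x⁴ + 12x³ − 45x² − 27x + 42.
Step 2: lead(−9x⁶ + 42x⁴ + 12x³ − 45x² − 27x + 42) ÷ lead(D) = −9x⁶ ÷ 3x = −3x⁵. Subtract (−3x⁵)·D = −9x⁶ + 18x⁵. Remainder: −18x⁵ + 42x⁴ + 12x³ − 45x² − 27x + 42.
Step 3: lead(−18x⁵ + 42x⁴ + 12x³ − 45x² − 27x + 42) ÷ lead(D) = −18x⁵ ÷ 3x = −6x⁴. Subtract (−6x⁴)·D = −18x⁵ + 36x⁴. Remainder: 6x⁴ + 12x³ − 45x² − 27x + 42.
Step 4: lead(6x⁴ + 12x³ − 45x² − 27x + 42) ÷ lead(D) = 6x⁴ ÷ 3x = 2x³. Subtract (2x³)·D = 6x⁴ − 12x³. Remainder: 24x³ − 45x² − 27x + 42.
Step 5: lead(24x³ − 45x² − 27x + 42) ÷ lead(D) = 24x³ ÷ 3x = 8x². Subtract (8x²)·D = 24x³ − 48x². Remainder: 3x² − 27x + 42.
Step 6: lead(3x² − 27x + 42) ÷ lead(D) = 3x² ÷ 3x = x. Subtract (x)·D = 3x² − 6x. Remainder: −21x + 42.
Step 7: lead(−21x + 42) ÷ lead(D) = −21x ÷ 3x = −7. Subtract (−7)·D = −21x + 42. Remainder: 0.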